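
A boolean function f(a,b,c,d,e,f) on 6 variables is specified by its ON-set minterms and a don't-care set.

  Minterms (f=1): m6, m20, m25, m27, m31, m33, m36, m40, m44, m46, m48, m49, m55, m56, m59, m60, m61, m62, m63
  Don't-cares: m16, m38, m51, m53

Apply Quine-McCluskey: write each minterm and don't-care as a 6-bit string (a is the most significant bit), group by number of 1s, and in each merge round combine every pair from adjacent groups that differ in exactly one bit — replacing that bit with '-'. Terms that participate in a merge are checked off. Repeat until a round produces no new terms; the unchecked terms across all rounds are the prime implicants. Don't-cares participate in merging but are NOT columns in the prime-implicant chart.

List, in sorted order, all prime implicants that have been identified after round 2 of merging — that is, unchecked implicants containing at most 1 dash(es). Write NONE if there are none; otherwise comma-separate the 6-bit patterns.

[col 0] 000110*, 010000*, 010100*, 011001*, 011011*, 011111*, 100001*, 100100*, 100110*, 101000*, 101100*, 101110*, 110000*, 110001*, 110011*, 110101*, 110111*, 111000*, 111011*, 111100*, 111101*, 111110*, 111111*
[col 1] -00110, -10000, -11011*, -11111*, 010-00, 011-11*, 0110-1, 1-0001, 1-1000*, 1-1100*, 1-1110*, 10-100*, 10-110*, 1001-0*, 101-00*, 1011-0*, 11-000, 11-011*, 11-101*, 11-111*, 110-01*, 110-11*, 1100-1*, 11000-, 1101-1*, 111-00*, 111-11*, 1111-0*, 1111-1*, 11110-*, 11111-*
[col 2] -11-11, 1-1-00, 1-11-0, 10-1-0, 11--11, 11-1-1, 110--1, 1111--
Prime implicants: -00110, -10000, -11-11, 010-00, 0110-1, 1-0001, 1-1-00, 1-11-0, 10-1-0, 11--11, 11-000, 11-1-1, 110--1, 11000-, 1111--

-00110, -10000, 010-00, 0110-1, 1-0001, 11-000, 11000-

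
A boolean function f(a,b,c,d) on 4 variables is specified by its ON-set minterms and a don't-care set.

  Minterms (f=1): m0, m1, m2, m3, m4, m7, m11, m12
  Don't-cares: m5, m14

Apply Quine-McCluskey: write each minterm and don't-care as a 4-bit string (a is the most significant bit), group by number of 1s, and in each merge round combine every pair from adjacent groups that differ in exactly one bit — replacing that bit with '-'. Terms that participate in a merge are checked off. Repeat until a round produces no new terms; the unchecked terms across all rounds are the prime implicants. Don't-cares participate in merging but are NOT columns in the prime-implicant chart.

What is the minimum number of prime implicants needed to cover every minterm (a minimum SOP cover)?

Round 0: 0000✓ 0001✓ 0010✓ 0011✓ 0100✓ 0101✓ 0111✓ 1011✓ 1100✓ 1110✓
Round 1: -011 -100 0-00✓ 0-01✓ 0-11✓ 00-0✓ 00-1✓ 000-✓ 001-✓ 01-1✓ 010-✓ 11-0
Round 2: 0--1 0-0- 00--
PIs = {-011, -100, 0--1, 0-0-, 00--, 11-0}
Coverage chart:
  m0: 0-0-,00--
  m1: 0--1,0-0-,00--
  m2: 00-- ←essential
  m3: -011,0--1,00--
  m4: -100,0-0-
  m7: 0--1 ←essential
  m11: -011 ←essential
  m12: -100,11-0
Essential: -011, 0--1, 00--
Petrick residual → -100
Min cover (4 terms): b'cd + bc'd' + a'd + a'b'

4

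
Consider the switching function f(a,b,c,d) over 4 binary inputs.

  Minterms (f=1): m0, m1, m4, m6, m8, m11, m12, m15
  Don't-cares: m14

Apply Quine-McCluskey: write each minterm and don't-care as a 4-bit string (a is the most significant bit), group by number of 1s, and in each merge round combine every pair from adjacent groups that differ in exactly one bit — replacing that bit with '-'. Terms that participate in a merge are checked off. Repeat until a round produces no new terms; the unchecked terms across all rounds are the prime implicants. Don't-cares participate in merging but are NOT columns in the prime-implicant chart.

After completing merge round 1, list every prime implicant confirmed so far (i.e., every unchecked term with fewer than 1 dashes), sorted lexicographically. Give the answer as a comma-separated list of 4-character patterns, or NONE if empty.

NONE

Round 0: 0000✓ 0001✓ 0100✓ 0110✓ 1000✓ 1011✓ 1100✓ 1110✓ 1111✓
Round 1: -000✓ -100✓ -110✓ 0-00✓ 000- 01-0✓ 1-00✓ 1-11 11-0✓ 111-
Round 2: --00 -1-0
PIs = {--00, -1-0, 000-, 1-11, 111-}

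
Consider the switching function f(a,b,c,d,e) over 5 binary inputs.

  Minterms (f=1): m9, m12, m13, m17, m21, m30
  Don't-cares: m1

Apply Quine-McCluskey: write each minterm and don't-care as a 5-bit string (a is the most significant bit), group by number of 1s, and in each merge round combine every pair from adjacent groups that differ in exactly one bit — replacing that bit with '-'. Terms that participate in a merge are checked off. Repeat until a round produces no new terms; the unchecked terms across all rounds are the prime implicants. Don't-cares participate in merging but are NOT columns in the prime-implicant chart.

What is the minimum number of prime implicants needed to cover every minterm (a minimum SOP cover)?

4

size-2^0 implicants → 00001(✓)  01001(✓)  01100(✓)  01101(✓)  10001(✓)  10101(✓)  11110
size-2^1 implicants → -0001  0-001  01-01  0110-  10-01
Unchecked terms (primes): -0001, 0-001, 01-01, 0110-, 10-01, 11110
Minterm coverage:
  m9 ⊆ 0-001,01-01
  m12 ⊆ 0110- [E]
  m13 ⊆ 01-01,0110-
  m17 ⊆ -0001,10-01
  m21 ⊆ 10-01 [E]
  m30 ⊆ 11110 [E]
E = {0110-, 10-01, 11110}
Petrick residual → 0-001
Cover = a'c'd'e + a'bcd' + ab'd'e + abcde'  |cover|=4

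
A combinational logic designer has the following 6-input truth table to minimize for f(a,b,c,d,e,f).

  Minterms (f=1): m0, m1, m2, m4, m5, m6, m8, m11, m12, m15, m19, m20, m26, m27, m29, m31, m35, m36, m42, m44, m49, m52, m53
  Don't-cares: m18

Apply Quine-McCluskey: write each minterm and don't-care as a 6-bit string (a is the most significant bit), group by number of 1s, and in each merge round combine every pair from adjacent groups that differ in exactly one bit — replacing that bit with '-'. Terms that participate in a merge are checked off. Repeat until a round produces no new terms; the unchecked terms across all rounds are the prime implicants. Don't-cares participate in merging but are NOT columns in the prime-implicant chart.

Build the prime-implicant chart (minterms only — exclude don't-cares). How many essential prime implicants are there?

[col 0] 000000*, 000001*, 000010*, 000100*, 000101*, 000110*, 001000*, 001011*, 001100*, 001111*, 010010*, 010011*, 010100*, 011010*, 011011*, 011101*, 011111*, 100011, 100100*, 101010, 101100*, 110001*, 110100*, 110101*
[col 1] -00100*, -01100*, -10100*, 0-0010, 0-0100*, 0-1011*, 0-1111*, 00-000*, 00-100*, 000-00*, 000-01*, 000-10*, 0000-0*, 00000-*, 0001-0*, 00010-*, 001-00*, 001-11*, 01-010*, 01-011*, 01001-*, 011-11*, 01101-*, 0111-1, 1-0100*, 10-100*, 110-01, 11010-
[col 2] --0100, -0-100, 0-1-11, 00--00, 000--0, 000-0-, 01-01-
Prime implicants: --0100, -0-100, 0-0010, 0-1-11, 00--00, 000--0, 000-0-, 01-01-, 0111-1, 100011, 101010, 110-01, 11010-
PI chart (minterm → PIs covering it):
  0 | 00--00,000--0,000-0-
  1 | 000-0-  (sole → essential)
  2 | 0-0010,000--0
  4 | --0100,-0-100,00--00,000--0,000-0-
  5 | 000-0-  (sole → essential)
  6 | 000--0  (sole → essential)
  8 | 00--00  (sole → essential)
  11 | 0-1-11  (sole → essential)
  12 | -0-100,00--00
  15 | 0-1-11  (sole → essential)
  19 | 01-01-  (sole → essential)
  20 | --0100  (sole → essential)
  26 | 01-01-  (sole → essential)
  27 | 0-1-11,01-01-
  29 | 0111-1  (sole → essential)
  31 | 0-1-11,0111-1
  35 | 100011  (sole → essential)
  36 | --0100,-0-100
  42 | 101010  (sole → essential)
  44 | -0-100  (sole → essential)
  49 | 110-01  (sole → essential)
  52 | --0100,11010-
  53 | 110-01,11010-
Essential prime implicants: --0100, -0-100, 0-1-11, 00--00, 000--0, 000-0-, 01-01-, 0111-1, 100011, 101010, 110-01

11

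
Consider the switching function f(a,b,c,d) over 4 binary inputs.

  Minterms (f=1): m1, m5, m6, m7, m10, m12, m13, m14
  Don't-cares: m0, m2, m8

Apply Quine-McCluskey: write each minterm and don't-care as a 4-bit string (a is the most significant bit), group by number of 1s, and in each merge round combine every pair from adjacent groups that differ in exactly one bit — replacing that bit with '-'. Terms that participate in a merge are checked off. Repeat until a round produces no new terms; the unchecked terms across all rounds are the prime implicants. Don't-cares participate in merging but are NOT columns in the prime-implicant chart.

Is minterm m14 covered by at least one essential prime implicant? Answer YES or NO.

[col 0] 0000*, 0001*, 0010*, 0101*, 0110*, 0111*, 1000*, 1010*, 1100*, 1101*, 1110*
[col 1] -000*, -010*, -101, -110*, 0-01, 0-10*, 00-0*, 000-, 01-1, 011-, 1-00*, 1-10*, 10-0*, 11-0*, 110-
[col 2] --10, -0-0, 1--0
Prime implicants: --10, -0-0, -101, 0-01, 000-, 01-1, 011-, 1--0, 110-
PI chart (minterm → PIs covering it):
  1 | 0-01,000-
  5 | -101,0-01,01-1
  6 | --10,011-
  7 | 01-1,011-
  10 | --10,-0-0,1--0
  12 | 1--0,110-
  13 | -101,110-
  14 | --10,1--0
(no essential prime implicants)

NO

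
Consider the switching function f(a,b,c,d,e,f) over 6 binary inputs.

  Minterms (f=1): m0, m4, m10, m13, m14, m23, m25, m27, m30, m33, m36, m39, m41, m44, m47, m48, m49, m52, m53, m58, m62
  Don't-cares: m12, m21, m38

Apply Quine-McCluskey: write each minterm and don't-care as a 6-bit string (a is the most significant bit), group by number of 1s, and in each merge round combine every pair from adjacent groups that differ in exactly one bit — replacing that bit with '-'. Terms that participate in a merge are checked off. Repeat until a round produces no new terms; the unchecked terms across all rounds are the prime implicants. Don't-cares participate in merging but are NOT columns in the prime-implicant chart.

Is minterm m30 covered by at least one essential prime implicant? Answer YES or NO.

NO

size-2^0 implicants → 000000(✓)  000100(✓)  001010(✓)  001100(✓)  001101(✓)  001110(✓)  010101(✓)  010111(✓)  011001(✓)  011011(✓)  011110(✓)  100001(✓)  100100(✓)  100110(✓)  100111(✓)  101001(✓)  101100(✓)  101111(✓)  110000(✓)  110001(✓)  110100(✓)  110101(✓)  111010(✓)  111110(✓)
size-2^1 implicants → -00100(✓)  -01100(✓)  -10101  -11110  0-1110  00-100(✓)  000-00  001-10  0011-0  00110-  0101-1  0110-1  1-0001  1-0100  10-001  10-100(✓)  10-111  1001-0  10011-  110-00(✓)  110-01(✓)  11000-(✓)  11010-(✓)  111-10
size-2^2 implicants → -0-100  110-0-
Unchecked terms (primes): -0-100, -10101, -11110, 0-1110, 000-00, 001-10, 0011-0, 00110-, 0101-1, 0110-1, 1-0001, 1-0100, 10-001, 10-111, 1001-0, 10011-, 110-0-, 111-10
Minterm coverage:
  m0 ⊆ 000-00 [E]
  m4 ⊆ -0-100,000-00
  m10 ⊆ 001-10 [E]
  m13 ⊆ 00110- [E]
  m14 ⊆ 0-1110,001-10,0011-0
  m23 ⊆ 0101-1 [E]
  m25 ⊆ 0110-1 [E]
  m27 ⊆ 0110-1 [E]
  m30 ⊆ -11110,0-1110
  m33 ⊆ 1-0001,10-001
  m36 ⊆ -0-100,1-0100,1001-0
  m39 ⊆ 10-111,10011-
  m41 ⊆ 10-001 [E]
  m44 ⊆ -0-100 [E]
  m47 ⊆ 10-111 [E]
  m48 ⊆ 110-0- [E]
  m49 ⊆ 1-0001,110-0-
  m52 ⊆ 1-0100,110-0-
  m53 ⊆ -10101,110-0-
  m58 ⊆ 111-10 [E]
  m62 ⊆ -11110,111-10
E = {-0-100, 000-00, 001-10, 00110-, 0101-1, 0110-1, 10-001, 10-111, 110-0-, 111-10}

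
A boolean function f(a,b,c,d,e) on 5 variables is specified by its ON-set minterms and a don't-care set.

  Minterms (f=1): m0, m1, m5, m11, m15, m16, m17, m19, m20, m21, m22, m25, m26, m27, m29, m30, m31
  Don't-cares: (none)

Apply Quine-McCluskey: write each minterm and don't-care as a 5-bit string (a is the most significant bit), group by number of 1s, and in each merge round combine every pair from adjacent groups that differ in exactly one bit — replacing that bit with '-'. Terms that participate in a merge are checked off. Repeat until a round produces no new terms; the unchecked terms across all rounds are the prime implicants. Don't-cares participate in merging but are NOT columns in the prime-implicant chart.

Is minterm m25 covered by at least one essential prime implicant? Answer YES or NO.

size-2^0 implicants → 00000(✓)  00001(✓)  00101(✓)  01011(✓)  01111(✓)  10000(✓)  10001(✓)  10011(✓)  10100(✓)  10101(✓)  10110(✓)  11001(✓)  11010(✓)  11011(✓)  11101(✓)  11110(✓)  11111(✓)
size-2^1 implicants → -0000(✓)  -0001(✓)  -0101(✓)  -1011(✓)  -1111(✓)  00-01(✓)  0000-(✓)  01-11(✓)  1-001(✓)  1-011(✓)  1-101(✓)  1-110  10-00(✓)  10-01(✓)  100-1(✓)  1000-(✓)  101-0  1010-(✓)  11-01(✓)  11-10(✓)  11-11(✓)  110-1(✓)  1101-(✓)  111-1(✓)  1111-(✓)
size-2^2 implicants → -0-01  -000-  -1-11  1--01  1-0-1  10-0-  11--1  11-1-
Unchecked terms (primes): -0-01, -000-, -1-11, 1--01, 1-0-1, 1-110, 10-0-, 101-0, 11--1, 11-1-
Minterm coverage:
  m0 ⊆ -000- [E]
  m1 ⊆ -0-01,-000-
  m5 ⊆ -0-01 [E]
  m11 ⊆ -1-11 [E]
  m15 ⊆ -1-11 [E]
  m16 ⊆ -000-,10-0-
  m17 ⊆ -0-01,-000-,1--01,1-0-1,10-0-
  m19 ⊆ 1-0-1 [E]
  m20 ⊆ 10-0-,101-0
  m21 ⊆ -0-01,1--01,10-0-
  m22 ⊆ 1-110,101-0
  m25 ⊆ 1--01,1-0-1,11--1
  m26 ⊆ 11-1- [E]
  m27 ⊆ -1-11,1-0-1,11--1,11-1-
  m29 ⊆ 1--01,11--1
  m30 ⊆ 1-110,11-1-
  m31 ⊆ -1-11,11--1,11-1-
E = {-0-01, -000-, -1-11, 1-0-1, 11-1-}

YES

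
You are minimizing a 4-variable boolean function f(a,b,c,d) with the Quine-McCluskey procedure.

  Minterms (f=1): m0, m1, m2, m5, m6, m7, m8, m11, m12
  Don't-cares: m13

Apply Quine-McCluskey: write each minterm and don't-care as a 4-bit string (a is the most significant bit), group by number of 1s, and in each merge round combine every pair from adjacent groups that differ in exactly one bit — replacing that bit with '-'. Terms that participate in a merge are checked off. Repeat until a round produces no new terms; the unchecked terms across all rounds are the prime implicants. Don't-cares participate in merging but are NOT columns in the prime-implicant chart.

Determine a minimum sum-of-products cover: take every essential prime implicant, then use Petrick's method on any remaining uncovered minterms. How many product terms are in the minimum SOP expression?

Round 0: 0000✓ 0001✓ 0010✓ 0101✓ 0110✓ 0111✓ 1000✓ 1011 1100✓ 1101✓
Round 1: -000 -101 0-01 0-10 00-0 000- 01-1 011- 1-00 110-
PIs = {-000, -101, 0-01, 0-10, 00-0, 000-, 01-1, 011-, 1-00, 1011, 110-}
Coverage chart:
  m0: -000,00-0,000-
  m1: 0-01,000-
  m2: 0-10,00-0
  m5: -101,0-01,01-1
  m6: 0-10,011-
  m7: 01-1,011-
  m8: -000,1-00
  m11: 1011 ←essential
  m12: 1-00,110-
Essential: 1011
Petrick residual → 0-01, 00-0, 011-, 1-00
Min cover (5 terms): a'c'd + a'b'd' + a'bc + ac'd' + ab'cd

5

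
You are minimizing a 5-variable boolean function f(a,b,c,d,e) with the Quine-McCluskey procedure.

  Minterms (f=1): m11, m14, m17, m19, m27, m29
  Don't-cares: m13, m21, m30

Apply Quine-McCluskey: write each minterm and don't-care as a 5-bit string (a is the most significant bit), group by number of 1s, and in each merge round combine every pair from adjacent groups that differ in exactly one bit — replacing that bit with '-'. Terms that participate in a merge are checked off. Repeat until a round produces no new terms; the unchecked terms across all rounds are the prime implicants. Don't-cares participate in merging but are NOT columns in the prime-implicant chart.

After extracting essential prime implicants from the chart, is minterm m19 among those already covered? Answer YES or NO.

NO

Round 0: 01011✓ 01101✓ 01110✓ 10001✓ 10011✓ 10101✓ 11011✓ 11101✓ 11110✓
Round 1: -1011 -1101 -1110 1-011 1-101 10-01 100-1
PIs = {-1011, -1101, -1110, 1-011, 1-101, 10-01, 100-1}
Coverage chart:
  m11: -1011 ←essential
  m14: -1110 ←essential
  m17: 10-01,100-1
  m19: 1-011,100-1
  m27: -1011,1-011
  m29: -1101,1-101
Essential: -1011, -1110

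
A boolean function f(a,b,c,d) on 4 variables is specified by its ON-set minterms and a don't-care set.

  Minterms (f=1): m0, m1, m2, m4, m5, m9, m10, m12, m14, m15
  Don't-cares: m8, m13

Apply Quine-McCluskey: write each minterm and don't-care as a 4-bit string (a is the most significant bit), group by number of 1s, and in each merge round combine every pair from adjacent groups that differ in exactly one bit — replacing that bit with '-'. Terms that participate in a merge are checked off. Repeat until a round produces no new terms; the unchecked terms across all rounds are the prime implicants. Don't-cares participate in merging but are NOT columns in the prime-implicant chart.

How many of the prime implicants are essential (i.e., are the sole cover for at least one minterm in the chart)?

size-2^0 implicants → 0000(✓)  0001(✓)  0010(✓)  0100(✓)  0101(✓)  1000(✓)  1001(✓)  1010(✓)  1100(✓)  1101(✓)  1110(✓)  1111(✓)
size-2^1 implicants → -000(✓)  -001(✓)  -010(✓)  -100(✓)  -101(✓)  0-00(✓)  0-01(✓)  00-0(✓)  000-(✓)  010-(✓)  1-00(✓)  1-01(✓)  1-10(✓)  10-0(✓)  100-(✓)  11-0(✓)  11-1(✓)  110-(✓)  111-(✓)
size-2^2 implicants → --00(✓)  --01(✓)  -0-0  -00-(✓)  -10-(✓)  0-0-(✓)  1--0  1-0-(✓)  11--
size-2^3 implicants → --0-
Unchecked terms (primes): --0-, -0-0, 1--0, 11--
Minterm coverage:
  m0 ⊆ --0-,-0-0
  m1 ⊆ --0- [E]
  m2 ⊆ -0-0 [E]
  m4 ⊆ --0- [E]
  m5 ⊆ --0- [E]
  m9 ⊆ --0- [E]
  m10 ⊆ -0-0,1--0
  m12 ⊆ --0-,1--0,11--
  m14 ⊆ 1--0,11--
  m15 ⊆ 11-- [E]
E = {--0-, -0-0, 11--}

3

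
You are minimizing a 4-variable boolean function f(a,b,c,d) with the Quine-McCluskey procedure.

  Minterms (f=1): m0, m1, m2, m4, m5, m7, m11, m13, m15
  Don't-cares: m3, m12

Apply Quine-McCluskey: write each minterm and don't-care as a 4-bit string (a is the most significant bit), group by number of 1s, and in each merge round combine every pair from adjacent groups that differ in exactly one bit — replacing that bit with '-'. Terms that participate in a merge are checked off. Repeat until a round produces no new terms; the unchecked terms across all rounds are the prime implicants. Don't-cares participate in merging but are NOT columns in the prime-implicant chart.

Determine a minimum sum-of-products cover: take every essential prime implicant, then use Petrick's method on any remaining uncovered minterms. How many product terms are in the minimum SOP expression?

Round 0: 0000✓ 0001✓ 0010✓ 0011✓ 0100✓ 0101✓ 0111✓ 1011✓ 1100✓ 1101✓ 1111✓
Round 1: -011✓ -100✓ -101✓ -111✓ 0-00✓ 0-01✓ 0-11✓ 00-0✓ 00-1✓ 000-✓ 001-✓ 01-1✓ 010-✓ 1-11✓ 11-1✓ 110-✓
Round 2: --11 -1-1 -10- 0--1 0-0- 00--
PIs = {--11, -1-1, -10-, 0--1, 0-0-, 00--}
Coverage chart:
  m0: 0-0-,00--
  m1: 0--1,0-0-,00--
  m2: 00-- ←essential
  m4: -10-,0-0-
  m5: -1-1,-10-,0--1,0-0-
  m7: --11,-1-1,0--1
  m11: --11 ←essential
  m13: -1-1,-10-
  m15: --11,-1-1
Essential: --11, 00--
Petrick residual → -10-
Min cover (3 terms): cd + bc' + a'b'

3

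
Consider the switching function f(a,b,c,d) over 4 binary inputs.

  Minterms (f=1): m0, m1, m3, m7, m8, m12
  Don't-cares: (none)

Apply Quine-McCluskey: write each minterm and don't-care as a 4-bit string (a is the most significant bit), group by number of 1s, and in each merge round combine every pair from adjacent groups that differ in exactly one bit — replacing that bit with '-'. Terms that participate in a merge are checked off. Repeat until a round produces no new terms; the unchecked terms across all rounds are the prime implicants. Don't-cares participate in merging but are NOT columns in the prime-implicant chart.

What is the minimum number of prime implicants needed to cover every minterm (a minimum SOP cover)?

size-2^0 implicants → 0000(✓)  0001(✓)  0011(✓)  0111(✓)  1000(✓)  1100(✓)
size-2^1 implicants → -000  0-11  00-1  000-  1-00
Unchecked terms (primes): -000, 0-11, 00-1, 000-, 1-00
Minterm coverage:
  m0 ⊆ -000,000-
  m1 ⊆ 00-1,000-
  m3 ⊆ 0-11,00-1
  m7 ⊆ 0-11 [E]
  m8 ⊆ -000,1-00
  m12 ⊆ 1-00 [E]
E = {0-11, 1-00}
Petrick residual → 000-
Cover = a'cd + a'b'c' + ac'd'  |cover|=3

3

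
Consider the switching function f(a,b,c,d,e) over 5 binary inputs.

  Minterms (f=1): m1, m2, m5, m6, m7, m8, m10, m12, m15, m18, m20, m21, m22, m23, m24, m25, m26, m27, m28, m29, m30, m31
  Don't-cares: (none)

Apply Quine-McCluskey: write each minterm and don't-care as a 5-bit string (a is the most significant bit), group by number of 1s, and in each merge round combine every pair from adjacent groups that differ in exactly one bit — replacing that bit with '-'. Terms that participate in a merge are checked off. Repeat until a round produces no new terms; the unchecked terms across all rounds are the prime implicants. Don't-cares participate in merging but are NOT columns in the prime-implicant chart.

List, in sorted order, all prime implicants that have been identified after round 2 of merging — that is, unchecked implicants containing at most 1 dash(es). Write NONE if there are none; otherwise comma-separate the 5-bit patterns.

00-01

size-2^0 implicants → 00001(✓)  00010(✓)  00101(✓)  00110(✓)  00111(✓)  01000(✓)  01010(✓)  01100(✓)  01111(✓)  10010(✓)  10100(✓)  10101(✓)  10110(✓)  10111(✓)  11000(✓)  11001(✓)  11010(✓)  11011(✓)  11100(✓)  11101(✓)  11110(✓)  11111(✓)
size-2^1 implicants → -0010(✓)  -0101(✓)  -0110(✓)  -0111(✓)  -1000(✓)  -1010(✓)  -1100(✓)  -1111(✓)  0-010(✓)  0-111(✓)  00-01  00-10(✓)  001-1(✓)  0011-(✓)  01-00(✓)  010-0(✓)  1-010(✓)  1-100(✓)  1-101(✓)  1-110(✓)  1-111(✓)  10-10(✓)  101-0(✓)  101-1(✓)  1010-(✓)  1011-(✓)  11-00(✓)  11-01(✓)  11-10(✓)  11-11(✓)  110-0(✓)  110-1(✓)  1100-(✓)  1101-(✓)  111-0(✓)  111-1(✓)  1110-(✓)  1111-(✓)
size-2^2 implicants → --010  --111  -0-10  -01-1  -011-  -1-00  -10-0  1--10  1-1-0(✓)  1-1-1(✓)  1-10-(✓)  1-11-(✓)  101--(✓)  11--0(✓)  11--1(✓)  11-0-(✓)  11-1-(✓)  110--(✓)  111--(✓)
size-2^3 implicants → 1-1--  11---
Unchecked terms (primes): --010, --111, -0-10, -01-1, -011-, -1-00, -10-0, 00-01, 1--10, 1-1--, 11---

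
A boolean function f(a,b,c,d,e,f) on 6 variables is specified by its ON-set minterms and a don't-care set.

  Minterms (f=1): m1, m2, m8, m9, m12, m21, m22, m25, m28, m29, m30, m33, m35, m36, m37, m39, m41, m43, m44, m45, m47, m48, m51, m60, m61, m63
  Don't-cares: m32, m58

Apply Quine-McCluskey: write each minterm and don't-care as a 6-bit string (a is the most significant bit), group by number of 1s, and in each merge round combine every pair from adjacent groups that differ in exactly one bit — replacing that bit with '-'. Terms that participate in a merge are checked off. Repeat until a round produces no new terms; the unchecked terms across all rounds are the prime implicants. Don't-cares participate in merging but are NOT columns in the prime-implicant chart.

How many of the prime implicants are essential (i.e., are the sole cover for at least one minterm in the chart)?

8

Round 0: 000001✓ 000010 001000✓ 001001✓ 001100✓ 010101✓ 010110✓ 011001✓ 011100✓ 011101✓ 011110✓ 100000✓ 100001✓ 100011✓ 100100✓ 100101✓ 100111✓ 101001✓ 101011✓ 101100✓ 101101✓ 101111✓ 110000✓ 110011✓ 111010 111100✓ 111101✓ 111111✓
Round 1: -00001✓ -01001✓ -01100✓ -11100✓ -11101✓ 0-1001 0-1100✓ 00-001✓ 001-00 00100- 01-101 01-110 011-01 0111-0 01110-✓ 1-0000 1-0011 1-1100✓ 1-1101✓ 1-1111✓ 10-001✓ 10-011✓ 10-100✓ 10-101✓ 10-111✓ 100-00✓ 100-01✓ 100-11✓ 1000-1✓ 10000-✓ 1001-1✓ 10010-✓ 101-01✓ 101-11✓ 1010-1✓ 1011-1✓ 10110-✓ 1111-1✓ 11110-✓
Round 2: --1100 -0-001 -1110- 1-11-1 1-110- 10--01✓ 10--11✓ 10-0-1✓ 10-1-1✓ 10-10- 100--1✓ 100-0- 101--1✓
Round 3: 10---1
PIs = {--1100, -0-001, -1110-, 0-1001, 000010, 001-00, 00100-, 01-101, 01-110, 011-01, 0111-0, 1-0000, 1-0011, 1-11-1, 1-110-, 10---1, 10-10-, 100-0-, 111010}
Coverage chart:
  m1: -0-001 ←essential
  m2: 000010 ←essential
  m8: 001-00,00100-
  m9: -0-001,0-1001,00100-
  m12: --1100,001-00
  m21: 01-101 ←essential
  m22: 01-110 ←essential
  m25: 0-1001,011-01
  m28: --1100,-1110-,0111-0
  m29: -1110-,01-101,011-01
  m30: 01-110,0111-0
  m33: -0-001,10---1,100-0-
  m35: 1-0011,10---1
  m36: 10-10-,100-0-
  m37: 10---1,10-10-,100-0-
  m39: 10---1 ←essential
  m41: -0-001,10---1
  m43: 10---1 ←essential
  m44: --1100,1-110-,10-10-
  m45: 1-11-1,1-110-,10---1,10-10-
  m47: 1-11-1,10---1
  m48: 1-0000 ←essential
  m51: 1-0011 ←essential
  m60: --1100,-1110-,1-110-
  m61: -1110-,1-11-1,1-110-
  m63: 1-11-1 ←essential
Essential: -0-001, 000010, 01-101, 01-110, 1-0000, 1-0011, 1-11-1, 10---1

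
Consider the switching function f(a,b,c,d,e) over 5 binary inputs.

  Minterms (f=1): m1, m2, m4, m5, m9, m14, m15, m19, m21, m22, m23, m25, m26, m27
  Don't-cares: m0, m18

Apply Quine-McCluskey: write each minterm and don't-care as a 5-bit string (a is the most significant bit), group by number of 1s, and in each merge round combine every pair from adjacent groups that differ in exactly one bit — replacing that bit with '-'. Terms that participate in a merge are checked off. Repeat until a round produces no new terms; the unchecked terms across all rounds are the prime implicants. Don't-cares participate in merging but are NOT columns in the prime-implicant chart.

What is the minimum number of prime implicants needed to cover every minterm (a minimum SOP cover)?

Round 0: 00000✓ 00001✓ 00010✓ 00100✓ 00101✓ 01001✓ 01110✓ 01111✓ 10010✓ 10011✓ 10101✓ 10110✓ 10111✓ 11001✓ 11010✓ 11011✓
Round 1: -0010 -0101 -1001 0-001 00-00✓ 00-01✓ 000-0 0000-✓ 0010-✓ 0111- 1-010✓ 1-011✓ 10-10✓ 10-11✓ 1001-✓ 101-1 1011-✓ 110-1 1101-✓
Round 2: 00-0- 1-01- 10-1-
PIs = {-0010, -0101, -1001, 0-001, 00-0-, 000-0, 0111-, 1-01-, 10-1-, 101-1, 110-1}
Coverage chart:
  m1: 0-001,00-0-
  m2: -0010,000-0
  m4: 00-0- ←essential
  m5: -0101,00-0-
  m9: -1001,0-001
  m14: 0111- ←essential
  m15: 0111- ←essential
  m19: 1-01-,10-1-
  m21: -0101,101-1
  m22: 10-1- ←essential
  m23: 10-1-,101-1
  m25: -1001,110-1
  m26: 1-01- ←essential
  m27: 1-01-,110-1
Essential: 00-0-, 0111-, 1-01-, 10-1-
Petrick residual → -0010, -0101, -1001
Min cover (7 terms): b'c'de' + b'cd'e + bc'd'e + a'b'd' + a'bcd + ac'd + ab'd

7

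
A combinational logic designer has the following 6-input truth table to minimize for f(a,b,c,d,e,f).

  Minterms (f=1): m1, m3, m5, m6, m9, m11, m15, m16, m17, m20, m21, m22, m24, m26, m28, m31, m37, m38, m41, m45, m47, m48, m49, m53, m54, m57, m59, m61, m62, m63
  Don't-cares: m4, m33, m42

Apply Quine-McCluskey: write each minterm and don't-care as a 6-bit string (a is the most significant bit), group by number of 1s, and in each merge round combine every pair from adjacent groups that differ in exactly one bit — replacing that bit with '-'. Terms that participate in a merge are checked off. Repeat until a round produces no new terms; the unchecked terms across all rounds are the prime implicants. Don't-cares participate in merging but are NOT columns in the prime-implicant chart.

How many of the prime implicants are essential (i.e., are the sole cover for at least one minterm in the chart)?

[col 0] 000001*, 000011*, 000100*, 000101*, 000110*, 001001*, 001011*, 001111*, 010000*, 010001*, 010100*, 010101*, 010110*, 011000*, 011010*, 011100*, 011111*, 100001*, 100101*, 100110*, 101001*, 101010, 101101*, 101111*, 110000*, 110001*, 110101*, 110110*, 111001*, 111011*, 111101*, 111110*, 111111*
[col 1] -00001*, -00101*, -00110*, -01001*, -01111*, -10000*, -10001*, -10101*, -10110*, -11111*, 0-0001*, 0-0100*, 0-0101*, 0-0110*, 0-1111*, 00-001*, 00-011*, 000-01*, 0000-1*, 0001-0*, 00010-*, 001-11, 0010-1*, 01-000*, 01-100*, 010-00*, 010-01*, 01000-*, 0101-0*, 01010-*, 011-00*, 0110-0, 1-0001*, 1-0101*, 1-0110*, 1-1001*, 1-1101*, 1-1111*, 10-001*, 10-101*, 100-01*, 101-01*, 1011-1*, 11-001*, 11-101*, 11-110, 110-01*, 11000-*, 111-01*, 111-11*, 1110-1*, 1111-1*, 11111-
[col 2] --0001*, --0101*, --0110, --1111, -0-001, -00-01*, -10-01*, -1000-, 0-0-01*, 0-01-0, 0-010-, 00-0-1, 01--00, 010-0-, 1--001*, 1--101*, 1-0-01*, 1-1-01*, 1-11-1, 10--01*, 11--01*, 111--1
[col 3] --0-01, 1---01
Prime implicants: --0-01, --0110, --1111, -0-001, -1000-, 0-01-0, 0-010-, 00-0-1, 001-11, 01--00, 010-0-, 0110-0, 1---01, 1-11-1, 101010, 11-110, 111--1, 11111-
PI chart (minterm → PIs covering it):
  1 | --0-01,-0-001,00-0-1
  3 | 00-0-1  (sole → essential)
  5 | --0-01,0-010-
  6 | --0110,0-01-0
  9 | -0-001,00-0-1
  11 | 00-0-1,001-11
  15 | --1111,001-11
  16 | -1000-,01--00,010-0-
  17 | --0-01,-1000-,010-0-
  20 | 0-01-0,0-010-,01--00,010-0-
  21 | --0-01,0-010-,010-0-
  22 | --0110,0-01-0
  24 | 01--00,0110-0
  26 | 0110-0  (sole → essential)
  28 | 01--00  (sole → essential)
  31 | --1111  (sole → essential)
  37 | --0-01,1---01
  38 | --0110  (sole → essential)
  41 | -0-001,1---01
  45 | 1---01,1-11-1
  47 | --1111,1-11-1
  48 | -1000-  (sole → essential)
  49 | --0-01,-1000-,1---01
  53 | --0-01,1---01
  54 | --0110,11-110
  57 | 1---01,111--1
  59 | 111--1  (sole → essential)
  61 | 1---01,1-11-1,111--1
  62 | 11-110,11111-
  63 | --1111,1-11-1,111--1,11111-
Essential prime implicants: --0110, --1111, -1000-, 00-0-1, 01--00, 0110-0, 111--1

7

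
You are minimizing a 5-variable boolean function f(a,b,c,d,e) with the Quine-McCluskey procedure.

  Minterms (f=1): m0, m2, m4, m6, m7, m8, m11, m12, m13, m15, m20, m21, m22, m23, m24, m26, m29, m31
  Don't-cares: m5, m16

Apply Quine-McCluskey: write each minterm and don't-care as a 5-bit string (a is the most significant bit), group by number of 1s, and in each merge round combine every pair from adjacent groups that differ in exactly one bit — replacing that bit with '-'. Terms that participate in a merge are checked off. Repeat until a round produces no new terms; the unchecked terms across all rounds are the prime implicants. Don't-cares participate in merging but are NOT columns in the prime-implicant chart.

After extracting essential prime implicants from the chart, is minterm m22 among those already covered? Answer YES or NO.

Round 0: 00000✓ 00010✓ 00100✓ 00101✓ 00110✓ 00111✓ 01000✓ 01011✓ 01100✓ 01101✓ 01111✓ 10000✓ 10100✓ 10101✓ 10110✓ 10111✓ 11000✓ 11010✓ 11101✓ 11111✓
Round 1: -0000✓ -0100✓ -0101✓ -0110✓ -0111✓ -1000✓ -1101✓ -1111✓ 0-000✓ 0-100✓ 0-101✓ 0-111✓ 00-00✓ 00-10✓ 000-0✓ 001-0✓ 001-1✓ 0010-✓ 0011-✓ 01-00✓ 01-11 011-1✓ 0110-✓ 1-000✓ 1-101✓ 1-111✓ 10-00✓ 101-0✓ 101-1✓ 1010-✓ 1011-✓ 110-0 111-1✓
Round 2: --000 --101✓ --111✓ -0-00 -01-0✓ -01-1✓ -010-✓ -011-✓ -11-1✓ 0--00 0-1-1✓ 0-10- 00--0 001--✓ 1-1-1✓ 101--✓
Round 3: --1-1 -01--
PIs = {--000, --1-1, -0-00, -01--, 0--00, 0-10-, 00--0, 01-11, 110-0}
Coverage chart:
  m0: --000,-0-00,0--00,00--0
  m2: 00--0 ←essential
  m4: -0-00,-01--,0--00,0-10-,00--0
  m6: -01--,00--0
  m7: --1-1,-01--
  m8: --000,0--00
  m11: 01-11 ←essential
  m12: 0--00,0-10-
  m13: --1-1,0-10-
  m15: --1-1,01-11
  m20: -0-00,-01--
  m21: --1-1,-01--
  m22: -01-- ←essential
  m23: --1-1,-01--
  m24: --000,110-0
  m26: 110-0 ←essential
  m29: --1-1 ←essential
  m31: --1-1 ←essential
Essential: --1-1, -01--, 00--0, 01-11, 110-0

YES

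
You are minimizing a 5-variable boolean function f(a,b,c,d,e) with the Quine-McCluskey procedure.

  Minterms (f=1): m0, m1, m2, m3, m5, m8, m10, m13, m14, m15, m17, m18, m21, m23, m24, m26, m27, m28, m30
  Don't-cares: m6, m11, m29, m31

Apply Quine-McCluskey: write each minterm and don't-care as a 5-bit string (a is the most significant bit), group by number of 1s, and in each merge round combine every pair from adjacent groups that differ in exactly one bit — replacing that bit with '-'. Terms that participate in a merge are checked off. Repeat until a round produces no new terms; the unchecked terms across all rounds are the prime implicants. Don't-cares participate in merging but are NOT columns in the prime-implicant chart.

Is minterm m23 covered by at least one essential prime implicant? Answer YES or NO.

YES

Round 0: 00000✓ 00001✓ 00010✓ 00011✓ 00101✓ 00110✓ 01000✓ 01010✓ 01011✓ 01101✓ 01110✓ 01111✓ 10001✓ 10010✓ 10101✓ 10111✓ 11000✓ 11010✓ 11011✓ 11100✓ 11101✓ 11110✓ 11111✓
Round 1: -0001✓ -0010✓ -0101✓ -1000✓ -1010✓ -1011✓ -1101✓ -1110✓ -1111✓ 0-000✓ 0-010✓ 0-011✓ 0-101✓ 0-110✓ 00-01✓ 00-10✓ 000-0✓ 000-1✓ 0000-✓ 0001-✓ 01-10✓ 01-11✓ 010-0✓ 0101-✓ 011-1✓ 0111-✓ 1-010✓ 1-101✓ 1-111✓ 10-01✓ 101-1✓ 11-00✓ 11-10✓ 11-11✓ 110-0✓ 1101-✓ 111-0✓ 111-1✓ 1110-✓ 1111-✓
Round 2: --010 --101 -0-01 -1-10✓ -1-11✓ -10-0 -101-✓ -11-1 -111-✓ 0--10 0-0-0 0-01- 000-- 01-1-✓ 1-1-1 11--0 11-1-✓ 111--
Round 3: -1-1-
PIs = {--010, --101, -0-01, -1-1-, -10-0, -11-1, 0--10, 0-0-0, 0-01-, 000--, 1-1-1, 11--0, 111--}
Coverage chart:
  m0: 0-0-0,000--
  m1: -0-01,000--
  m2: --010,0--10,0-0-0,0-01-,000--
  m3: 0-01-,000--
  m5: --101,-0-01
  m8: -10-0,0-0-0
  m10: --010,-1-1-,-10-0,0--10,0-0-0,0-01-
  m13: --101,-11-1
  m14: -1-1-,0--10
  m15: -1-1-,-11-1
  m17: -0-01 ←essential
  m18: --010 ←essential
  m21: --101,-0-01,1-1-1
  m23: 1-1-1 ←essential
  m24: -10-0,11--0
  m26: --010,-1-1-,-10-0,11--0
  m27: -1-1- ←essential
  m28: 11--0,111--
  m30: -1-1-,11--0,111--
Essential: --010, -0-01, -1-1-, 1-1-1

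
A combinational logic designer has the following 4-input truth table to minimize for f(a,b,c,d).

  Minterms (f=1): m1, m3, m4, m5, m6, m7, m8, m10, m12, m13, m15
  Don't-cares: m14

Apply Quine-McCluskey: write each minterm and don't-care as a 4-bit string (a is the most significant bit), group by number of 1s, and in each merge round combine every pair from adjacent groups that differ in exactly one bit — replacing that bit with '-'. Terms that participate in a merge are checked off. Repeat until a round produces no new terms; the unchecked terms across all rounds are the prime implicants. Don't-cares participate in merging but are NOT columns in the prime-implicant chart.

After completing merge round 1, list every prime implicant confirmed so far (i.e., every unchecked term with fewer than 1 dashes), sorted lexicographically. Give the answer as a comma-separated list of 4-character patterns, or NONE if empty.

size-2^0 implicants → 0001(✓)  0011(✓)  0100(✓)  0101(✓)  0110(✓)  0111(✓)  1000(✓)  1010(✓)  1100(✓)  1101(✓)  1110(✓)  1111(✓)
size-2^1 implicants → -100(✓)  -101(✓)  -110(✓)  -111(✓)  0-01(✓)  0-11(✓)  00-1(✓)  01-0(✓)  01-1(✓)  010-(✓)  011-(✓)  1-00(✓)  1-10(✓)  10-0(✓)  11-0(✓)  11-1(✓)  110-(✓)  111-(✓)
size-2^2 implicants → -1-0(✓)  -1-1(✓)  -10-(✓)  -11-(✓)  0--1  01--(✓)  1--0  11--(✓)
size-2^3 implicants → -1--
Unchecked terms (primes): -1--, 0--1, 1--0

NONE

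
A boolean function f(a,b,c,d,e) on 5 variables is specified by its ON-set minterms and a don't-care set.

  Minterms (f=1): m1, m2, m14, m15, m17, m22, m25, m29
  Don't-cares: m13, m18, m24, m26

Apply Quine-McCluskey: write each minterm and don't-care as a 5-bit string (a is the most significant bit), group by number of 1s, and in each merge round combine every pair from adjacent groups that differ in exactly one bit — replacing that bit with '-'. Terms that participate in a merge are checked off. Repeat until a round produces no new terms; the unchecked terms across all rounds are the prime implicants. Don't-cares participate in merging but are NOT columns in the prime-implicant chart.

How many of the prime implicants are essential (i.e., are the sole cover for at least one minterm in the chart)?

4

[col 0] 00001*, 00010*, 01101*, 01110*, 01111*, 10001*, 10010*, 10110*, 11000*, 11001*, 11010*, 11101*
[col 1] -0001, -0010, -1101, 011-1, 0111-, 1-001, 1-010, 10-10, 11-01, 110-0, 1100-
Prime implicants: -0001, -0010, -1101, 011-1, 0111-, 1-001, 1-010, 10-10, 11-01, 110-0, 1100-
PI chart (minterm → PIs covering it):
  1 | -0001  (sole → essential)
  2 | -0010  (sole → essential)
  14 | 0111-  (sole → essential)
  15 | 011-1,0111-
  17 | -0001,1-001
  22 | 10-10  (sole → essential)
  25 | 1-001,11-01,1100-
  29 | -1101,11-01
Essential prime implicants: -0001, -0010, 0111-, 10-10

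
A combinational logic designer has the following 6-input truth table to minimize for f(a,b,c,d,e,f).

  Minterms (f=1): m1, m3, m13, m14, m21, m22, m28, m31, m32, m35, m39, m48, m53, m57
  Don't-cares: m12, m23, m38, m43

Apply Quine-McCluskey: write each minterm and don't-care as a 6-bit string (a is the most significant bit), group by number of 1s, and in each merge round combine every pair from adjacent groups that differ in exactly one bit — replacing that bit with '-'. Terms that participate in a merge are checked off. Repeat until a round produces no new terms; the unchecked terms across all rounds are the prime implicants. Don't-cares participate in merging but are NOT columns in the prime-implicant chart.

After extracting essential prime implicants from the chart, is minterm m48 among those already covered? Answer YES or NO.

size-2^0 implicants → 000001(✓)  000011(✓)  001100(✓)  001101(✓)  001110(✓)  010101(✓)  010110(✓)  010111(✓)  011100(✓)  011111(✓)  100000(✓)  100011(✓)  100110(✓)  100111(✓)  101011(✓)  110000(✓)  110101(✓)  111001
size-2^1 implicants → -00011  -10101  0-1100  0000-1  0011-0  00110-  01-111  0101-1  01011-  1-0000  10-011  100-11  10011-
Unchecked terms (primes): -00011, -10101, 0-1100, 0000-1, 0011-0, 00110-, 01-111, 0101-1, 01011-, 1-0000, 10-011, 100-11, 10011-, 111001
Minterm coverage:
  m1 ⊆ 0000-1 [E]
  m3 ⊆ -00011,0000-1
  m13 ⊆ 00110- [E]
  m14 ⊆ 0011-0 [E]
  m21 ⊆ -10101,0101-1
  m22 ⊆ 01011- [E]
  m28 ⊆ 0-1100 [E]
  m31 ⊆ 01-111 [E]
  m32 ⊆ 1-0000 [E]
  m35 ⊆ -00011,10-011,100-11
  m39 ⊆ 100-11,10011-
  m48 ⊆ 1-0000 [E]
  m53 ⊆ -10101 [E]
  m57 ⊆ 111001 [E]
E = {-10101, 0-1100, 0000-1, 0011-0, 00110-, 01-111, 01011-, 1-0000, 111001}

YES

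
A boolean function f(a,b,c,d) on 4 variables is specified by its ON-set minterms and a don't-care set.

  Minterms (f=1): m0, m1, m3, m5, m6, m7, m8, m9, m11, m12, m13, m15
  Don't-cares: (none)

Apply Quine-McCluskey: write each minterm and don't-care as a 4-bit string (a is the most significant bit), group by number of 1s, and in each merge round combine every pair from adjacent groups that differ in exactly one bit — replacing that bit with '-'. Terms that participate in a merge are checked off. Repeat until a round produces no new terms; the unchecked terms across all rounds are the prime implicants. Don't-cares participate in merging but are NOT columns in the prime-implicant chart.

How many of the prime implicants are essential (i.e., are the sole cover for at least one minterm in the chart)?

Round 0: 0000✓ 0001✓ 0011✓ 0101✓ 0110✓ 0111✓ 1000✓ 1001✓ 1011✓ 1100✓ 1101✓ 1111✓
Round 1: -000✓ -001✓ -011✓ -101✓ -111✓ 0-01✓ 0-11✓ 00-1✓ 000-✓ 01-1✓ 011- 1-00✓ 1-01✓ 1-11✓ 10-1✓ 100-✓ 11-1✓ 110-✓
Round 2: --01✓ --11✓ -0-1✓ -00- -1-1✓ 0--1✓ 1--1✓ 1-0-
Round 3: ---1
PIs = {---1, -00-, 011-, 1-0-}
Coverage chart:
  m0: -00- ←essential
  m1: ---1,-00-
  m3: ---1 ←essential
  m5: ---1 ←essential
  m6: 011- ←essential
  m7: ---1,011-
  m8: -00-,1-0-
  m9: ---1,-00-,1-0-
  m11: ---1 ←essential
  m12: 1-0- ←essential
  m13: ---1,1-0-
  m15: ---1 ←essential
Essential: ---1, -00-, 011-, 1-0-

4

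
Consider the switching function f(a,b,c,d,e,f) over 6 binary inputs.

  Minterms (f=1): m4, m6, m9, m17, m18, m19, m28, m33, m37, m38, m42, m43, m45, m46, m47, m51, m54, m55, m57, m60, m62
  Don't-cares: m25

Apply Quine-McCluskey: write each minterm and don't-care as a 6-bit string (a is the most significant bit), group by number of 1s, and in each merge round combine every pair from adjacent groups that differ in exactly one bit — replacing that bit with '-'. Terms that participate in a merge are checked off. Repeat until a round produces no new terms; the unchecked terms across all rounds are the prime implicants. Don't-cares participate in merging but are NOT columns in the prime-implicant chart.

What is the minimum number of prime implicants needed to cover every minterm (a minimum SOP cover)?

[col 0] 000100*, 000110*, 001001*, 010001*, 010010*, 010011*, 011001*, 011100*, 100001*, 100101*, 100110*, 101010*, 101011*, 101101*, 101110*, 101111*, 110011*, 110110*, 110111*, 111001*, 111100*, 111110*
[col 1] -00110, -10011, -11001, -11100, 0-1001, 0001-0, 01-001, 0100-1, 01001-, 1-0110*, 1-1110*, 10-101, 10-110*, 100-01, 101-10*, 101-11*, 10101-*, 1011-1, 10111-*, 11-110*, 110-11, 11011-, 1111-0
[col 2] 1--110, 101-1-
Prime implicants: -00110, -10011, -11001, -11100, 0-1001, 0001-0, 01-001, 0100-1, 01001-, 1--110, 10-101, 100-01, 101-1-, 1011-1, 110-11, 11011-, 1111-0
PI chart (minterm → PIs covering it):
  4 | 0001-0  (sole → essential)
  6 | -00110,0001-0
  9 | 0-1001  (sole → essential)
  17 | 01-001,0100-1
  18 | 01001-  (sole → essential)
  19 | -10011,0100-1,01001-
  28 | -11100  (sole → essential)
  33 | 100-01  (sole → essential)
  37 | 10-101,100-01
  38 | -00110,1--110
  42 | 101-1-  (sole → essential)
  43 | 101-1-  (sole → essential)
  45 | 10-101,1011-1
  46 | 1--110,101-1-
  47 | 101-1-,1011-1
  51 | -10011,110-11
  54 | 1--110,11011-
  55 | 110-11,11011-
  57 | -11001  (sole → essential)
  60 | -11100,1111-0
  62 | 1--110,1111-0
Essential prime implicants: -11001, -11100, 0-1001, 0001-0, 01001-, 100-01, 101-1-
Petrick residual → 01-001, 1--110, 10-101, 110-11
Minimum SOP uses 11 PIs: bcd'e'f + bcde'f' + a'cd'e'f + a'b'c'df' + a'bd'e'f + a'bc'd'e + adef' + ab'de'f + ab'c'e'f + ab'ce + abc'ef

11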